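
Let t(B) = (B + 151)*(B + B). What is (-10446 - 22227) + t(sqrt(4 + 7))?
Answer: -32651 + 302*sqrt(11) ≈ -31649.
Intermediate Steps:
t(B) = 2*B*(151 + B) (t(B) = (151 + B)*(2*B) = 2*B*(151 + B))
(-10446 - 22227) + t(sqrt(4 + 7)) = (-10446 - 22227) + 2*sqrt(4 + 7)*(151 + sqrt(4 + 7)) = -32673 + 2*sqrt(11)*(151 + sqrt(11))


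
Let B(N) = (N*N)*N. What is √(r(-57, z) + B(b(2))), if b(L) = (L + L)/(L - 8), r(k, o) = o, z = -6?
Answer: I*√510/9 ≈ 2.5092*I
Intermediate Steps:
b(L) = 2*L/(-8 + L) (b(L) = (2*L)/(-8 + L) = 2*L/(-8 + L))
B(N) = N³ (B(N) = N²*N = N³)
√(r(-57, z) + B(b(2))) = √(-6 + (2*2/(-8 + 2))³) = √(-6 + (2*2/(-6))³) = √(-6 + (2*2*(-⅙))³) = √(-6 + (-⅔)³) = √(-6 - 8/27) = √(-170/27) = I*√510/9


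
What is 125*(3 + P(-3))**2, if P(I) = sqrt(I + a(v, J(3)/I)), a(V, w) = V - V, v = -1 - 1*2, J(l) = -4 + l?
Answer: 750 + 750*I*sqrt(3) ≈ 750.0 + 1299.0*I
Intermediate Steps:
v = -3 (v = -1 - 2 = -3)
a(V, w) = 0
P(I) = sqrt(I) (P(I) = sqrt(I + 0) = sqrt(I))
125*(3 + P(-3))**2 = 125*(3 + sqrt(-3))**2 = 125*(3 + I*sqrt(3))**2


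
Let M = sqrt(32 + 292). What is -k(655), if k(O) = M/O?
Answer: -18/655 ≈ -0.027481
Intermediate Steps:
M = 18 (M = sqrt(324) = 18)
k(O) = 18/O
-k(655) = -18/655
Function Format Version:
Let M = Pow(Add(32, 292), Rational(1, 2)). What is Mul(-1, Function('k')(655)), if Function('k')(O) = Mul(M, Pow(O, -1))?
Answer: Rational(-18, 655) ≈ -0.027481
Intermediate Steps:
M = 18 (M = Pow(324, Rational(1, 2)) = 18)
Function('k')(O) = Mul(18, Pow(O, -1))
Mul(-1, Function('k')(655)) = Mul(-1, Mul(18, Pow(655, -1))) = Mul(-1, Mul(18, Rational(1, 655))) = Mul(-1, Rational(18, 655)) = Rational(-18, 655)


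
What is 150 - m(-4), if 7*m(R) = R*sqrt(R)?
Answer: 150 + 8*I/7 ≈ 150.0 + 1.1429*I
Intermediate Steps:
m(R) = R**(3/2)/7 (m(R) = (R*sqrt(R))/7 = R**(3/2)/7)
150 - m(-4) = 150 - (-4)**(3/2)/7 = 150 - (-8*I)/7 = 150 - (-8)*I/7 = 150 + 8*I/7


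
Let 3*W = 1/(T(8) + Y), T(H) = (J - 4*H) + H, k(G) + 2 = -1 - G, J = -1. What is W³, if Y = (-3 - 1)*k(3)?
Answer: -1/27 ≈ -0.037037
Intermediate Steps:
k(G) = -3 - G (k(G) = -2 + (-1 - G) = -3 - G)
Y = 24 (Y = (-3 - 1)*(-3 - 1*3) = -4*(-3 - 3) = -4*(-6) = 24)
T(H) = -1 - 3*H (T(H) = (-1 - 4*H) + H = -1 - 3*H)
W = -⅓ (W = 1/(3*((-1 - 3*8) + 24)) = 1/(3*((-1 - 24) + 24)) = 1/(3*(-25 + 24)) = (⅓)/(-1) = (⅓)*(-1) = -⅓ ≈ -0.33333)
W³ = (-⅓)³ = -1/27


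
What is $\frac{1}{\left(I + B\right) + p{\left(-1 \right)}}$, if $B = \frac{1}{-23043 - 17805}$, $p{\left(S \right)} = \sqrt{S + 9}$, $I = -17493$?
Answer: $- \frac{29188104447120}{510587498459551393} - \frac{3337118208 \sqrt{2}}{510587498459551393} \approx -5.7175 \cdot 10^{-5}$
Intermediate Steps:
$p{\left(S \right)} = \sqrt{9 + S}$
$B = - \frac{1}{40848}$ ($B = \frac{1}{-40848} = - \frac{1}{40848} \approx -2.4481 \cdot 10^{-5}$)
$\frac{1}{\left(I + B\right) + p{\left(-1 \right)}} = \frac{1}{\left(-17493 - \frac{1}{40848}\right) + \sqrt{9 - 1}} = \frac{1}{- \frac{714554065}{40848} + \sqrt{8}} = \frac{1}{- \frac{714554065}{40848} + 2 \sqrt{2}}$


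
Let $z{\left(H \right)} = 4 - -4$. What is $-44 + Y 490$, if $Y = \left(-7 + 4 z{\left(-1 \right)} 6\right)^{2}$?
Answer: $16770206$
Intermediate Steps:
$z{\left(H \right)} = 8$ ($z{\left(H \right)} = 4 + 4 = 8$)
$Y = 34225$ ($Y = \left(-7 + 4 \cdot 8 \cdot 6\right)^{2} = \left(-7 + 32 \cdot 6\right)^{2} = \left(-7 + 192\right)^{2} = 185^{2} = 34225$)
$-44 + Y 490 = -44 + 34225 \cdot 490 = -44 + 16770250 = 16770206$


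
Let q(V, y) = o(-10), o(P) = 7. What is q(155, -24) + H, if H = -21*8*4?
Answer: -665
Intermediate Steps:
q(V, y) = 7
H = -672 (H = -168*4 = -672)
q(155, -24) + H = 7 - 672 = -665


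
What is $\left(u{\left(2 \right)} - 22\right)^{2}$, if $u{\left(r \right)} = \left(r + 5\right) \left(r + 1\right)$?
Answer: $1$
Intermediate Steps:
$u{\left(r \right)} = \left(1 + r\right) \left(5 + r\right)$ ($u{\left(r \right)} = \left(5 + r\right) \left(1 + r\right) = \left(1 + r\right) \left(5 + r\right)$)
$\left(u{\left(2 \right)} - 22\right)^{2} = \left(\left(5 + 2^{2} + 6 \cdot 2\right) - 22\right)^{2} = \left(\left(5 + 4 + 12\right) - 22\right)^{2} = \left(21 - 22\right)^{2} = \left(-1\right)^{2} = 1$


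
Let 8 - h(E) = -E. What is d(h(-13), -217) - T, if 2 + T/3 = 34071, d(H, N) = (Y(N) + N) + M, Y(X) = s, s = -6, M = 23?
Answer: -102407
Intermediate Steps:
Y(X) = -6
h(E) = 8 + E (h(E) = 8 - (-1)*E = 8 + E)
d(H, N) = 17 + N (d(H, N) = (-6 + N) + 23 = 17 + N)
T = 102207 (T = -6 + 3*34071 = -6 + 102213 = 102207)
d(h(-13), -217) - T = (17 - 217) - 1*102207 = -200 - 102207 = -102407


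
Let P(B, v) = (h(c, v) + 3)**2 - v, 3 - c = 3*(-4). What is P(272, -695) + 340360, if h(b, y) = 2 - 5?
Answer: 341055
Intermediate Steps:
c = 15 (c = 3 - 3*(-4) = 3 - 1*(-12) = 3 + 12 = 15)
h(b, y) = -3
P(B, v) = -v (P(B, v) = (-3 + 3)**2 - v = 0**2 - v = 0 - v = -v)
P(272, -695) + 340360 = -1*(-695) + 340360 = 695 + 340360 = 341055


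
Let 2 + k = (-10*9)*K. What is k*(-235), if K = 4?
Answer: 85070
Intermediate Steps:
k = -362 (k = -2 - 10*9*4 = -2 - 90*4 = -2 - 360 = -362)
k*(-235) = -362*(-235) = 85070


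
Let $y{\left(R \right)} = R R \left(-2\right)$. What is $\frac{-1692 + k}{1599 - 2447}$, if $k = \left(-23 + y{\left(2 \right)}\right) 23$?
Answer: $\frac{2405}{848} \approx 2.8361$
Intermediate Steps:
$y{\left(R \right)} = - 2 R^{2}$ ($y{\left(R \right)} = R^{2} \left(-2\right) = - 2 R^{2}$)
$k = -713$ ($k = \left(-23 - 2 \cdot 2^{2}\right) 23 = \left(-23 - 8\right) 23 = \left(-31\right) 23 = -713$)
$\frac{-1692 + k}{1599 - 2447} = \frac{-1692 - 713}{1599 - 2447} = - \frac{2405}{-848} = \left(-2405\right) \left(- \frac{1}{848}\right) = \frac{2405}{848}$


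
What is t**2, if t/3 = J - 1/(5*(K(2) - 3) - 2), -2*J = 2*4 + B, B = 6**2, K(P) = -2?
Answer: 351649/81 ≈ 4341.3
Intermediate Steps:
B = 36
J = -22 (J = -(2*4 + 36)/2 = -(8 + 36)/2 = -1/2*44 = -22)
t = -593/9 (t = 3*(-22 - 1/(5*(-2 - 3) - 2)) = 3*(-22 - 1/(5*(-5) - 2)) = 3*(-22 - 1/(-25 - 2)) = 3*(-22 - 1/(-27)) = 3*(-22 - 1*(-1/27)) = 3*(-22 + 1/27) = 3*(-593/27) = -593/9 ≈ -65.889)
t**2 = (-593/9)**2 = 351649/81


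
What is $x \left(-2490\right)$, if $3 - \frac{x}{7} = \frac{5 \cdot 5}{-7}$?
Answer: $-114540$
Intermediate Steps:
$x = 46$ ($x = 21 - 7 \frac{5 \cdot 5}{-7} = 21 - 7 \cdot 25 \left(- \frac{1}{7}\right) = 21 - -25 = 21 + 25 = 46$)
$x \left(-2490\right) = 46 \left(-2490\right) = -114540$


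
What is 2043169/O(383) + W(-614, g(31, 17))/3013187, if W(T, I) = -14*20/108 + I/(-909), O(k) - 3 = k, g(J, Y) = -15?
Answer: 16788639882495731/3171746926314 ≈ 5293.2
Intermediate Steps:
O(k) = 3 + k
W(T, I) = -70/27 - I/909 (W(T, I) = -280*1/108 + I*(-1/909) = -70/27 - I/909)
2043169/O(383) + W(-614, g(31, 17))/3013187 = 2043169/(3 + 383) + (-70/27 - 1/909*(-15))/3013187 = 2043169/386 + (-70/27 + 5/303)*(1/3013187) = 2043169*(1/386) - 7025/2727*1/3013187 = 2043169/386 - 7025/8216960949 = 16788639882495731/3171746926314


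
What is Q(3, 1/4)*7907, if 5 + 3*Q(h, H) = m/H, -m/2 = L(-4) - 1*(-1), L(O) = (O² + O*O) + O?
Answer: -624653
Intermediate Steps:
L(O) = O + 2*O² (L(O) = (O² + O²) + O = 2*O² + O = O + 2*O²)
m = -58 (m = -2*(-4*(1 + 2*(-4)) - 1*(-1)) = -2*(-4*(1 - 8) + 1) = -2*(-4*(-7) + 1) = -2*(28 + 1) = -2*29 = -58)
Q(h, H) = -5/3 - 58/(3*H) (Q(h, H) = -5/3 + (-58/H)/3 = -5/3 - 58/(3*H))
Q(3, 1/4)*7907 = ((-58 - 5/4)/(3*(1/4)))*7907 = ((-58 - 5*¼)/(3*(¼)))*7907 = ((⅓)*4*(-58 - 5/4))*7907 = ((⅓)*4*(-237/4))*7907 = -79*7907 = -624653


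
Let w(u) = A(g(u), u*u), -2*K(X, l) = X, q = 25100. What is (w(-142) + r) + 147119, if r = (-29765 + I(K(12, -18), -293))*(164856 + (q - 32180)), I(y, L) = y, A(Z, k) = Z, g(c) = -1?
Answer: -4697002178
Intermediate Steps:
K(X, l) = -X/2
w(u) = -1
r = -4697149296 (r = (-29765 - ½*12)*(164856 + (25100 - 32180)) = (-29765 - 6)*(164856 - 7080) = -29771*157776 = -4697149296)
(w(-142) + r) + 147119 = (-1 - 4697149296) + 147119 = -4697149297 + 147119 = -4697002178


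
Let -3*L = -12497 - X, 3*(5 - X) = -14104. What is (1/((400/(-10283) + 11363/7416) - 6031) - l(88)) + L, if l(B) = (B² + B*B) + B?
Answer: -40726548139663738/4138222583151 ≈ -9841.6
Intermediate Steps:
X = 14119/3 (X = 5 - ⅓*(-14104) = 5 + 14104/3 = 14119/3 ≈ 4706.3)
l(B) = B + 2*B² (l(B) = (B² + B²) + B = 2*B² + B = B + 2*B²)
L = 51610/9 (L = -(-12497 - 1*14119/3)/3 = -(-12497 - 14119/3)/3 = -⅓*(-51610/3) = 51610/9 ≈ 5734.4)
(1/((400/(-10283) + 11363/7416) - 6031) - l(88)) + L = (1/((400/(-10283) + 11363/7416) - 6031) - 88*(1 + 2*88)) + 51610/9 = (1/((400*(-1/10283) + 11363*(1/7416)) - 6031) - 88*(1 + 176)) + 51610/9 = (1/((-400/10283 + 11363/7416) - 6031) - 88*177) + 51610/9 = (1/(113879329/76258728 - 6031) - 1*15576) + 51610/9 = (1/(-459802509239/76258728) - 15576) + 51610/9 = (-76258728/459802509239 - 15576) + 51610/9 = -7161883960165392/459802509239 + 51610/9 = -40726548139663738/4138222583151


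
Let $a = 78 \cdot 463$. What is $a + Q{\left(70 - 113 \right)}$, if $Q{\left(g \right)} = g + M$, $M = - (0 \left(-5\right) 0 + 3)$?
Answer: $36068$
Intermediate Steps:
$a = 36114$
$M = -3$ ($M = - (0 \cdot 0 + 3) = - (0 + 3) = \left(-1\right) 3 = -3$)
$Q{\left(g \right)} = -3 + g$ ($Q{\left(g \right)} = g - 3 = -3 + g$)
$a + Q{\left(70 - 113 \right)} = 36114 + \left(-3 + \left(70 - 113\right)\right) = 36114 - 46 = 36068$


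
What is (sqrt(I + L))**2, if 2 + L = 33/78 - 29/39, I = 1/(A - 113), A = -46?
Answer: -9619/4134 ≈ -2.3268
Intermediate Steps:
I = -1/159 (I = 1/(-46 - 113) = 1/(-159) = -1/159 ≈ -0.0062893)
L = -181/78 (L = -2 + (33/78 - 29/39) = -2 + (33*(1/78) - 29*1/39) = -2 + (11/26 - 29/39) = -2 - 25/78 = -181/78 ≈ -2.3205)
(sqrt(I + L))**2 = (sqrt(-1/159 - 181/78))**2 = (sqrt(-9619/4134))**2 = (I*sqrt(39764946)/4134)**2 = -9619/4134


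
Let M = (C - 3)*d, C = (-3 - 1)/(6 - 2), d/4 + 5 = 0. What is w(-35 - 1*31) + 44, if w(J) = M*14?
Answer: 1164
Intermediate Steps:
d = -20 (d = -20 + 4*0 = -20 + 0 = -20)
C = -1 (C = -4/4 = -4*1/4 = -1)
M = 80 (M = (-1 - 3)*(-20) = -4*(-20) = 80)
w(J) = 1120 (w(J) = 80*14 = 1120)
w(-35 - 1*31) + 44 = 1120 + 44 = 1164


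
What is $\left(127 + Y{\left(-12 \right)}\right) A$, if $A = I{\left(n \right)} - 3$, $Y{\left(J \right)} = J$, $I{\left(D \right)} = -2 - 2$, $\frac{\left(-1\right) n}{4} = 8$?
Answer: $-805$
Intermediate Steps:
$n = -32$ ($n = \left(-4\right) 8 = -32$)
$I{\left(D \right)} = -4$
$A = -7$ ($A = -4 - 3 = -7$)
$\left(127 + Y{\left(-12 \right)}\right) A = \left(127 - 12\right) \left(-7\right) = 115 \left(-7\right) = -805$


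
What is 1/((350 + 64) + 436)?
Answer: 1/850 ≈ 0.0011765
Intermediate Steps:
1/((350 + 64) + 436) = 1/(414 + 436) = 1/850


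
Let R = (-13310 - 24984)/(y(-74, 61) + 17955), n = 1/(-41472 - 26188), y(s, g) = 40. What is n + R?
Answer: -518198007/243508340 ≈ -2.1281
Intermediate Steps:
n = -1/67660 (n = 1/(-67660) = -1/67660 ≈ -1.4780e-5)
R = -38294/17995 (R = (-13310 - 24984)/(40 + 17955) = -38294/17995 ≈ -2.1280)
n + R = -1/67660 - 38294/17995 = -518198007/243508340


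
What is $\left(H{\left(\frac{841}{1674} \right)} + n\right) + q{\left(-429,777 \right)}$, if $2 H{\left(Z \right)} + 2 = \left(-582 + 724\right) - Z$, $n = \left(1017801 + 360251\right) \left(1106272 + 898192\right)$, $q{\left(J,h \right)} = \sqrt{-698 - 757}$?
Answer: $\frac{9248031829814063}{3348} + i \sqrt{1455} \approx 2.7623 \cdot 10^{12} + 38.144 i$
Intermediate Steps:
$q{\left(J,h \right)} = i \sqrt{1455}$ ($q{\left(J,h \right)} = \sqrt{-1455} = i \sqrt{1455}$)
$n = 2762255624128$ ($n = 1378052 \cdot 2004464 = 2762255624128$)
$H{\left(Z \right)} = 70 - \frac{Z}{2}$ ($H{\left(Z \right)} = -1 + \frac{\left(-582 + 724\right) - Z}{2} = -1 + \frac{142 - Z}{2} = -1 - \left(-71 + \frac{Z}{2}\right) = 70 - \frac{Z}{2}$)
$\left(H{\left(\frac{841}{1674} \right)} + n\right) + q{\left(-429,777 \right)} = \left(\left(70 - \frac{841 \cdot \frac{1}{1674}}{2}\right) + 2762255624128\right) + i \sqrt{1455} = \left(\left(70 - \frac{841}{3348}\right) + 2762255624128\right) + i \sqrt{1455} = \left(\frac{233519}{3348} + 2762255624128\right) + i \sqrt{1455} = \frac{9248031829814063}{3348} + i \sqrt{1455}$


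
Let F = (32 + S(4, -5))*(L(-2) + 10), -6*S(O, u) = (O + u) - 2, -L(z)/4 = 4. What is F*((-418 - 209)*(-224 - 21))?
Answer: -29954925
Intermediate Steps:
L(z) = -16 (L(z) = -4*4 = -16)
S(O, u) = ⅓ - O/6 - u/6 (S(O, u) = -((O + u) - 2)/6 = -(-2 + O + u)/6 = ⅓ - O/6 - u/6)
F = -195 (F = (32 + (⅓ - ⅙*4 - ⅙*(-5)))*(-16 + 10) = (32 + (⅓ - ⅔ + ⅚))*(-6) = (32 + ½)*(-6) = (65/2)*(-6) = -195)
F*((-418 - 209)*(-224 - 21)) = -195*(-418 - 209)*(-224 - 21) = -(-122265)*(-245) = -195*153615 = -29954925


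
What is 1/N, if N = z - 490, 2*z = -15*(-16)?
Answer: -1/370 ≈ -0.0027027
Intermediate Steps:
z = 120 (z = (-15*(-16))/2 = (1/2)*240 = 120)
N = -370 (N = 120 - 490 = -370)
1/N = 1/(-370) = -1/370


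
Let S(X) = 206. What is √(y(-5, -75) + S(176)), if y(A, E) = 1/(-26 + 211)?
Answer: √7050535/185 ≈ 14.353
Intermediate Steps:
y(A, E) = 1/185
√(y(-5, -75) + S(176)) = √(1/185 + 206) = √(38111/185) = √7050535/185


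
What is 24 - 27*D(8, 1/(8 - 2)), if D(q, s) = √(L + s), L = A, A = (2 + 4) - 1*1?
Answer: 24 - 9*√186/2 ≈ -37.372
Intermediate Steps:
A = 5 (A = 6 - 1 = 5)
L = 5
D(q, s) = √(5 + s)
24 - 27*D(8, 1/(8 - 2)) = 24 - 27*√(5 + 1/(8 - 2)) = 24 - 27*√(5 + 1/6) = 24 - 27*√(5 + ⅙) = 24 - 9*√186/2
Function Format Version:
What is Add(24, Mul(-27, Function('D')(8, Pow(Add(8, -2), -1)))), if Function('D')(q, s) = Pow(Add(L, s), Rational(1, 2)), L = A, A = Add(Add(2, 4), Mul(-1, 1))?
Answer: Add(24, Mul(Rational(-9, 2), Pow(186, Rational(1, 2)))) ≈ -37.372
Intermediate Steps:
A = 5 (A = Add(6, -1) = 5)
L = 5
Function('D')(q, s) = Pow(Add(5, s), Rational(1, 2))
Add(24, Mul(-27, Function('D')(8, Pow(Add(8, -2), -1)))) = Add(24, Mul(-27, Pow(Add(5, Pow(Add(8, -2), -1)), Rational(1, 2)))) = Add(24, Mul(-27, Pow(Add(5, Pow(6, -1)), Rational(1, 2)))) = Add(24, Mul(-27, Pow(Add(5, Rational(1, 6)), Rational(1, 2)))) = Add(24, Mul(-27, Pow(Rational(31, 6), Rational(1, 2)))) = Add(24, Mul(-27, Mul(Rational(1, 6), Pow(186, Rational(1, 2))))) = Add(24, Mul(Rational(-9, 2), Pow(186, Rational(1, 2))))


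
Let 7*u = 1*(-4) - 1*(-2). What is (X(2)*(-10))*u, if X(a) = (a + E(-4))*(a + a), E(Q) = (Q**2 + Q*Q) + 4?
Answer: 3040/7 ≈ 434.29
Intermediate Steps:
u = -2/7 (u = (1*(-4) - 1*(-2))/7 = (-4 + 2)/7 = (1/7)*(-2) = -2/7 ≈ -0.28571)
E(Q) = 4 + 2*Q**2 (E(Q) = (Q**2 + Q**2) + 4 = 2*Q**2 + 4 = 4 + 2*Q**2)
X(a) = 2*a*(36 + a) (X(a) = (a + (4 + 2*(-4)**2))*(a + a) = (a + (4 + 2*16))*(2*a) = (a + (4 + 32))*(2*a) = (a + 36)*(2*a) = (36 + a)*(2*a) = 2*a*(36 + a))
(X(2)*(-10))*u = ((2*2*(36 + 2))*(-10))*(-2/7) = ((2*2*38)*(-10))*(-2/7) = (152*(-10))*(-2/7) = -1520*(-2/7) = 3040/7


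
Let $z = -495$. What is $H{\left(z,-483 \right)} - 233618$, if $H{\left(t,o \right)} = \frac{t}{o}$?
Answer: $- \frac{37612333}{161} \approx -2.3362 \cdot 10^{5}$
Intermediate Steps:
$H{\left(z,-483 \right)} - 233618 = - \frac{495}{-483} - 233618 = \left(-495\right) \left(- \frac{1}{483}\right) - 233618 = \frac{165}{161} - 233618 = - \frac{37612333}{161}$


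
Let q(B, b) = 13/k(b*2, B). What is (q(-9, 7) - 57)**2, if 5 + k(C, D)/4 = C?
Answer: 4157521/1296 ≈ 3208.0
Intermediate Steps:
k(C, D) = -20 + 4*C
q(B, b) = 13/(-20 + 8*b) (q(B, b) = 13/(-20 + 4*(b*2)) = 13/(-20 + 4*(2*b)) = 13/(-20 + 8*b))
(q(-9, 7) - 57)**2 = (13/(4*(-5 + 2*7)) - 57)**2 = (13/(4*(-5 + 14)) - 57)**2 = ((13/4)/9 - 57)**2 = ((13/4)*(1/9) - 57)**2 = (13/36 - 57)**2 = (-2039/36)**2 = 4157521/1296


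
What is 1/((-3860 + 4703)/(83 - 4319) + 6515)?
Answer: 1412/9198899 ≈ 0.00015350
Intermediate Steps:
1/((-3860 + 4703)/(83 - 4319) + 6515) = 1/(843/(-4236) + 6515) = 1/(843*(-1/4236) + 6515) = 1/(-281/1412 + 6515) = 1/(9198899/1412) = 1412/9198899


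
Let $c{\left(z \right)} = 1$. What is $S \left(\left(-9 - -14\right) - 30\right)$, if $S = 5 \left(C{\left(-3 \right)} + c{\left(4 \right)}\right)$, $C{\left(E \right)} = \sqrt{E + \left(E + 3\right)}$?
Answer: $-125 - 125 i \sqrt{3} \approx -125.0 - 216.51 i$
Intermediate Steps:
$C{\left(E \right)} = \sqrt{3 + 2 E}$ ($C{\left(E \right)} = \sqrt{E + \left(3 + E\right)} = \sqrt{3 + 2 E}$)
$S = 5 + 5 i \sqrt{3}$ ($S = 5 \left(\sqrt{3 + 2 \left(-3\right)} + 1\right) = 5 \left(\sqrt{3 - 6} + 1\right) = 5 \left(\sqrt{-3} + 1\right) = 5 \left(i \sqrt{3} + 1\right) = 5 \left(1 + i \sqrt{3}\right) = 5 + 5 i \sqrt{3} \approx 5.0 + 8.6602 i$)
$S \left(\left(-9 - -14\right) - 30\right) = \left(5 + 5 i \sqrt{3}\right) \left(\left(-9 - -14\right) - 30\right) = \left(5 + 5 i \sqrt{3}\right) \left(\left(-9 + 14\right) - 30\right) = \left(5 + 5 i \sqrt{3}\right) \left(5 - 30\right) = \left(5 + 5 i \sqrt{3}\right) \left(-25\right) = -125 - 125 i \sqrt{3}$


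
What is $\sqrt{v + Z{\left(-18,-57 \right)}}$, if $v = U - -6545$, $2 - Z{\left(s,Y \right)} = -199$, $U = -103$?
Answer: $\sqrt{6643} \approx 81.505$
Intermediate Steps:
$Z{\left(s,Y \right)} = 201$ ($Z{\left(s,Y \right)} = 2 - -199 = 2 + 199 = 201$)
$v = 6442$ ($v = -103 - -6545 = -103 + 6545 = 6442$)
$\sqrt{v + Z{\left(-18,-57 \right)}} = \sqrt{6442 + 201} = \sqrt{6643}$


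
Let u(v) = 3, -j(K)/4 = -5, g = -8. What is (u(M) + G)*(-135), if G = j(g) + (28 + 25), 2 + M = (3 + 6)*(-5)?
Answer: -10260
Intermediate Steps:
j(K) = 20 (j(K) = -4*(-5) = 20)
M = -47 (M = -2 + (3 + 6)*(-5) = -2 + 9*(-5) = -2 - 45 = -47)
G = 73 (G = 20 + (28 + 25) = 20 + 53 = 73)
(u(M) + G)*(-135) = (3 + 73)*(-135) = 76*(-135) = -10260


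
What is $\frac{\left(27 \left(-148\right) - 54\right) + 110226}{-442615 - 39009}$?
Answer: $- \frac{13272}{60203} \approx -0.22045$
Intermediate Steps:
$\frac{\left(27 \left(-148\right) - 54\right) + 110226}{-442615 - 39009} = \frac{\left(-3996 - 54\right) + 110226}{-481624} = \left(-4050 + 110226\right) \left(- \frac{1}{481624}\right) = 106176 \left(- \frac{1}{481624}\right) = - \frac{13272}{60203}$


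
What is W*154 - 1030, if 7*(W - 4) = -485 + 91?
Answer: -9082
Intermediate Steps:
W = -366/7 (W = 4 + (-485 + 91)/7 = 4 + (⅐)*(-394) = 4 - 394/7 = -366/7 ≈ -52.286)
W*154 - 1030 = -366/7*154 - 1030 = -8052 - 1030 = -9082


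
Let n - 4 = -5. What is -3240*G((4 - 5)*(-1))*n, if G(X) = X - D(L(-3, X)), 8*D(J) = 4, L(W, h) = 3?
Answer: 1620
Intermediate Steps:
n = -1 (n = 4 - 5 = -1)
D(J) = ½ (D(J) = (⅛)*4 = ½)
G(X) = -½ + X (G(X) = X - 1*½ = X - ½ = -½ + X)
-3240*G((4 - 5)*(-1))*n = -3240*(-½ + (4 - 5)*(-1))*(-1) = -3240*(-½ - 1*(-1))*(-1) = -3240*(-½ + 1)*(-1) = -1620*(-1) = -3240*(-½) = 1620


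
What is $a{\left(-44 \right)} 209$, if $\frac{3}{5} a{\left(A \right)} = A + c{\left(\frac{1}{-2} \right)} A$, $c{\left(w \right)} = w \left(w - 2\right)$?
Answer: $-34485$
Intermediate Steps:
$c{\left(w \right)} = w \left(-2 + w\right)$
$a{\left(A \right)} = \frac{15 A}{4}$ ($a{\left(A \right)} = \frac{5 \left(A + \frac{-2 + \frac{1}{-2}}{-2} A\right)}{3} = \frac{5 \left(A + - \frac{-2 - \frac{1}{2}}{2} A\right)}{3} = \frac{5 \left(A + \left(- \frac{1}{2}\right) \left(- \frac{5}{2}\right) A\right)}{3} = \frac{5 \left(A + \frac{5 A}{4}\right)}{3} = \frac{5 \frac{9 A}{4}}{3} = \frac{15 A}{4}$)
$a{\left(-44 \right)} 209 = \frac{15}{4} \left(-44\right) 209 = \left(-165\right) 209 = -34485$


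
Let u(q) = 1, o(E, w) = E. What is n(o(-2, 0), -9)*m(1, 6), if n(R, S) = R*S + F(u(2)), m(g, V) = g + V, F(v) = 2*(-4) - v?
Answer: 63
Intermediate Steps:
F(v) = -8 - v
m(g, V) = V + g
n(R, S) = -9 + R*S (n(R, S) = R*S + (-8 - 1*1) = R*S + (-8 - 1) = R*S - 9 = -9 + R*S)
n(o(-2, 0), -9)*m(1, 6) = (-9 - 2*(-9))*(6 + 1) = (-9 + 18)*7 = 9*7 = 63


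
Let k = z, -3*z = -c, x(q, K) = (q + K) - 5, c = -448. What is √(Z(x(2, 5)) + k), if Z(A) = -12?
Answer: 22*I*√3/3 ≈ 12.702*I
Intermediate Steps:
x(q, K) = -5 + K + q (x(q, K) = (K + q) - 5 = -5 + K + q)
z = -448/3 (z = -(-1)*(-448)/3 = -⅓*448 = -448/3 ≈ -149.33)
k = -448/3 ≈ -149.33
√(Z(x(2, 5)) + k) = √(-12 - 448/3) = √(-484/3) = 22*I*√3/3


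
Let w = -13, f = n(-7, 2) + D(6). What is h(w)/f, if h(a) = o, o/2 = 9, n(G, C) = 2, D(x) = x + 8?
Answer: 9/8 ≈ 1.1250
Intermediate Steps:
D(x) = 8 + x
f = 16 (f = 2 + (8 + 6) = 2 + 14 = 16)
o = 18 (o = 2*9 = 18)
h(a) = 18
h(w)/f = 18/16 = 18*(1/16) = 9/8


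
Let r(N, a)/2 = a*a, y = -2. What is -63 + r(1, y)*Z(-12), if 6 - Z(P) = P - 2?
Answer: 97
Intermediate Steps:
r(N, a) = 2*a² (r(N, a) = 2*(a*a) = 2*a²)
Z(P) = 8 - P (Z(P) = 6 - (P - 2) = 6 - (-2 + P) = 6 + (2 - P) = 8 - P)
-63 + r(1, y)*Z(-12) = -63 + (2*(-2)²)*(8 - 1*(-12)) = -63 + (2*4)*(8 + 12) = -63 + 8*20 = -63 + 160 = 97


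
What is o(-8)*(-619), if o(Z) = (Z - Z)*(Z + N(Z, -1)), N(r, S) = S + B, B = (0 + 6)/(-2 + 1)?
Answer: 0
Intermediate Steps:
B = -6 (B = 6/(-1) = 6*(-1) = -6)
N(r, S) = -6 + S (N(r, S) = S - 6 = -6 + S)
o(Z) = 0 (o(Z) = (Z - Z)*(Z + (-6 - 1)) = 0*(Z - 7) = 0*(-7 + Z) = 0)
o(-8)*(-619) = 0*(-619) = 0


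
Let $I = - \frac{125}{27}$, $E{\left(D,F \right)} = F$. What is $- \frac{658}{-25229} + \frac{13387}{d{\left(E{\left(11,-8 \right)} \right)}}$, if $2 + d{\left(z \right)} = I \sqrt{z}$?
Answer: $- \frac{246170829803}{1613596382} + \frac{45181125 i \sqrt{2}}{63958} \approx -152.56 + 999.03 i$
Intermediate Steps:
$I = - \frac{125}{27}$ ($I = \left(-125\right) \frac{1}{27} = - \frac{125}{27} \approx -4.6296$)
$d{\left(z \right)} = -2 - \frac{125 \sqrt{z}}{27}$
$- \frac{658}{-25229} + \frac{13387}{d{\left(E{\left(11,-8 \right)} \right)}} = - \frac{658}{-25229} + \frac{13387}{-2 - \frac{125 \sqrt{-8}}{27}} = \left(-658\right) \left(- \frac{1}{25229}\right) + \frac{13387}{-2 - \frac{125 \cdot 2 i \sqrt{2}}{27}} = \frac{658}{25229} + \frac{13387}{-2 - \frac{250 i \sqrt{2}}{27}}$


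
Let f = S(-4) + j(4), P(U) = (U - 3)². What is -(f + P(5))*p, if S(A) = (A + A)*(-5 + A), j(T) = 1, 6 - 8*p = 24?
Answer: 693/4 ≈ 173.25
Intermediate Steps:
p = -9/4 (p = ¾ - ⅛*24 = ¾ - 3 = -9/4 ≈ -2.2500)
P(U) = (-3 + U)²
S(A) = 2*A*(-5 + A) (S(A) = (2*A)*(-5 + A) = 2*A*(-5 + A))
f = 73 (f = 2*(-4)*(-5 - 4) + 1 = 2*(-4)*(-9) + 1 = 72 + 1 = 73)
-(f + P(5))*p = -(73 + (-3 + 5)²)*(-9)/4 = -(73 + 2²)*(-9)/4 = -(73 + 4)*(-9)/4 = -77*(-9)/4 = -1*(-693/4) = 693/4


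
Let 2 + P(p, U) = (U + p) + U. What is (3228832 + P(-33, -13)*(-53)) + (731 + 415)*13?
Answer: 3246963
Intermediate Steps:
P(p, U) = -2 + p + 2*U (P(p, U) = -2 + ((U + p) + U) = -2 + (p + 2*U) = -2 + p + 2*U)
(3228832 + P(-33, -13)*(-53)) + (731 + 415)*13 = (3228832 + (-2 - 33 + 2*(-13))*(-53)) + (731 + 415)*13 = (3228832 + (-2 - 33 - 26)*(-53)) + 1146*13 = (3228832 - 61*(-53)) + 14898 = (3228832 + 3233) + 14898 = 3232065 + 14898 = 3246963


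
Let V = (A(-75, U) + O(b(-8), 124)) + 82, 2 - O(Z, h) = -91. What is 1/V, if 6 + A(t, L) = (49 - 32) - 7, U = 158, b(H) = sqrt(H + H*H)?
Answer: 1/179 ≈ 0.0055866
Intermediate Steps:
b(H) = sqrt(H + H**2)
O(Z, h) = 93 (O(Z, h) = 2 - 1*(-91) = 2 + 91 = 93)
A(t, L) = 4 (A(t, L) = -6 + ((49 - 32) - 7) = -6 + (17 - 7) = -6 + 10 = 4)
V = 179 (V = (4 + 93) + 82 = 97 + 82 = 179)
1/V = 1/179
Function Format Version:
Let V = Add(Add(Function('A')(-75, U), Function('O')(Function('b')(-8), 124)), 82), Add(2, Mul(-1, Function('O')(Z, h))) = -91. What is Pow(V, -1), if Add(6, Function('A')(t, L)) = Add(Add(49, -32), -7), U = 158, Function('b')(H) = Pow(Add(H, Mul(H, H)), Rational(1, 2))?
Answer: Rational(1, 179) ≈ 0.0055866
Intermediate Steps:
Function('b')(H) = Pow(Add(H, Pow(H, 2)), Rational(1, 2))
Function('O')(Z, h) = 93 (Function('O')(Z, h) = Add(2, Mul(-1, -91)) = Add(2, 91) = 93)
Function('A')(t, L) = 4 (Function('A')(t, L) = Add(-6, Add(Add(49, -32), -7)) = Add(-6, Add(17, -7)) = Add(-6, 10) = 4)
V = 179 (V = Add(Add(4, 93), 82) = Add(97, 82) = 179)
Pow(V, -1) = Pow(179, -1) = Rational(1, 179)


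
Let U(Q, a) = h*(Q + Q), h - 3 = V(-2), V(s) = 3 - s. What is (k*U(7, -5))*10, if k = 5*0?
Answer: 0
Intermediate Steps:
k = 0
h = 8 (h = 3 + (3 - 1*(-2)) = 3 + (3 + 2) = 3 + 5 = 8)
U(Q, a) = 16*Q (U(Q, a) = 8*(Q + Q) = 8*(2*Q) = 16*Q)
(k*U(7, -5))*10 = (0*(16*7))*10 = (0*112)*10 = 0*10 = 0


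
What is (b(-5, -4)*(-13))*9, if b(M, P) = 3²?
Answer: -1053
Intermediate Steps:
b(M, P) = 9
(b(-5, -4)*(-13))*9 = (9*(-13))*9 = -117*9 = -1053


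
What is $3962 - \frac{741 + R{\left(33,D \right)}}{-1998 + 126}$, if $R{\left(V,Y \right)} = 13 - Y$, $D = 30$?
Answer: $\frac{1854397}{468} \approx 3962.4$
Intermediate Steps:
$3962 - \frac{741 + R{\left(33,D \right)}}{-1998 + 126} = 3962 - \frac{741 + \left(13 - 30\right)}{-1998 + 126} = 3962 - \frac{741 + \left(13 - 30\right)}{-1872} = 3962 - \left(741 - 17\right) \left(- \frac{1}{1872}\right) = 3962 - 724 \left(- \frac{1}{1872}\right) = 3962 - - \frac{181}{468} = 3962 + \frac{181}{468} = \frac{1854397}{468}$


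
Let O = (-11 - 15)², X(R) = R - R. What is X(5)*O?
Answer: 0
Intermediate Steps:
X(R) = 0
O = 676 (O = (-26)² = 676)
X(5)*O = 0*676 = 0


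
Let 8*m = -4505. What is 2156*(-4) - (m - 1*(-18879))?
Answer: -215519/8 ≈ -26940.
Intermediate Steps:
m = -4505/8 (m = (⅛)*(-4505) = -4505/8 ≈ -563.13)
2156*(-4) - (m - 1*(-18879)) = 2156*(-4) - (-4505/8 - 1*(-18879)) = -8624 - (-4505/8 + 18879) = -8624 - 1*146527/8 = -8624 - 146527/8 = -215519/8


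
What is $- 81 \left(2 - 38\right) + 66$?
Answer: $2982$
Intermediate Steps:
$- 81 \left(2 - 38\right) + 66 = \left(-81\right) \left(-36\right) + 66 = 2916 + 66 = 2982$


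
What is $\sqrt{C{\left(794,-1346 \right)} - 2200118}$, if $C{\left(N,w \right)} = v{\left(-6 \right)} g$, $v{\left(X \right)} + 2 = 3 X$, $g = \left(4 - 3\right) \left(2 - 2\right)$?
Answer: $i \sqrt{2200118} \approx 1483.3 i$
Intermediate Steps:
$g = 0$ ($g = 1 \cdot 0 = 0$)
$v{\left(X \right)} = -2 + 3 X$
$C{\left(N,w \right)} = 0$ ($C{\left(N,w \right)} = \left(-2 + 3 \left(-6\right)\right) 0 = \left(-2 - 18\right) 0 = \left(-20\right) 0 = 0$)
$\sqrt{C{\left(794,-1346 \right)} - 2200118} = \sqrt{0 - 2200118} = \sqrt{-2200118} = i \sqrt{2200118}$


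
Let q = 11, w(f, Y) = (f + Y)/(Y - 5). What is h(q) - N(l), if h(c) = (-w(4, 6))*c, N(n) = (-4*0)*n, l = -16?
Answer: -110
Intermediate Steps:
N(n) = 0 (N(n) = 0*n = 0)
w(f, Y) = (Y + f)/(-5 + Y)
h(c) = -10*c (h(c) = (-(6 + 4)/(-5 + 6))*c = (-10/1)*c = (-10)*c = (-1*10)*c = -10*c)
h(q) - N(l) = -10*11 - 1*0 = -110 + 0 = -110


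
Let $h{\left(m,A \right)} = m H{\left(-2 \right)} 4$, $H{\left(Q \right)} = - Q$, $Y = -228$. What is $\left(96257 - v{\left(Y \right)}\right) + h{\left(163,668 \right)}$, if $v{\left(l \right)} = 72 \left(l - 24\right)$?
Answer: $115705$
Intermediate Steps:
$v{\left(l \right)} = -1728 + 72 l$ ($v{\left(l \right)} = 72 \left(-24 + l\right) = -1728 + 72 l$)
$h{\left(m,A \right)} = 8 m$ ($h{\left(m,A \right)} = m \left(\left(-1\right) \left(-2\right)\right) 4 = m 2 \cdot 4 = 2 m 4 = 8 m$)
$\left(96257 - v{\left(Y \right)}\right) + h{\left(163,668 \right)} = \left(96257 - \left(-1728 + 72 \left(-228\right)\right)\right) + 8 \cdot 163 = \left(96257 - \left(-1728 - 16416\right)\right) + 1304 = \left(96257 - -18144\right) + 1304 = \left(96257 + 18144\right) + 1304 = 114401 + 1304 = 115705$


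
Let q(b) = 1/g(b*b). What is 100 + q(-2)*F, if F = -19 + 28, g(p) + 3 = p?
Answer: 109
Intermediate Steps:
g(p) = -3 + p
F = 9
q(b) = 1/(-3 + b²) (q(b) = 1/(-3 + b*b) = 1/(-3 + b²))
100 + q(-2)*F = 100 + 9/(-3 + (-2)²) = 100 + 9/(-3 + 4) = 100 + 9/1 = 100 + 1*9 = 100 + 9 = 109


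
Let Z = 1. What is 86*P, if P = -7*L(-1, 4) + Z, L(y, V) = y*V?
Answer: 2494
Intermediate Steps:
L(y, V) = V*y
P = 29 (P = -28*(-1) + 1 = -7*(-4) + 1 = 28 + 1 = 29)
86*P = 86*29 = 2494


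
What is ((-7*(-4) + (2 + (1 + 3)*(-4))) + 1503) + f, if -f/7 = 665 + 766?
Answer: -8500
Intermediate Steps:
f = -10017 (f = -7*(665 + 766) = -7*1431 = -10017)
((-7*(-4) + (2 + (1 + 3)*(-4))) + 1503) + f = ((-7*(-4) + (2 + (1 + 3)*(-4))) + 1503) - 10017 = ((28 + (2 + 4*(-4))) + 1503) - 10017 = ((28 + (2 - 16)) + 1503) - 10017 = ((28 - 14) + 1503) - 10017 = (14 + 1503) - 10017 = 1517 - 10017 = -8500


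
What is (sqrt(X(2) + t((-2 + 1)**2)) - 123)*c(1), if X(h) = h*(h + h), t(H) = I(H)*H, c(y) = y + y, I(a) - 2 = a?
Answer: -246 + 2*sqrt(11) ≈ -239.37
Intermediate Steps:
I(a) = 2 + a
c(y) = 2*y
t(H) = H*(2 + H) (t(H) = (2 + H)*H = H*(2 + H))
X(h) = 2*h**2 (X(h) = h*(2*h) = 2*h**2)
(sqrt(X(2) + t((-2 + 1)**2)) - 123)*c(1) = (sqrt(2*2**2 + (-2 + 1)**2*(2 + (-2 + 1)**2)) - 123)*(2*1) = (sqrt(2*4 + (-1)**2*(2 + (-1)**2)) - 123)*2 = (sqrt(8 + 1*(2 + 1)) - 123)*2 = (sqrt(8 + 1*3) - 123)*2 = (sqrt(8 + 3) - 123)*2 = (sqrt(11) - 123)*2 = (-123 + sqrt(11))*2 = -246 + 2*sqrt(11)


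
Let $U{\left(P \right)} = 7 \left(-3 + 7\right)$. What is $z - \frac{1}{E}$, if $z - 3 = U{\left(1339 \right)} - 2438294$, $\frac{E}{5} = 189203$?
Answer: $- \frac{2306633371946}{946015} \approx -2.4383 \cdot 10^{6}$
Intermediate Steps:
$U{\left(P \right)} = 28$ ($U{\left(P \right)} = 7 \cdot 4 = 28$)
$E = 946015$ ($E = 5 \cdot 189203 = 946015$)
$z = -2438263$ ($z = 3 + \left(28 - 2438294\right) = 3 - 2438266 = -2438263$)
$z - \frac{1}{E} = -2438263 - \frac{1}{946015} = - \frac{2306633371946}{946015}$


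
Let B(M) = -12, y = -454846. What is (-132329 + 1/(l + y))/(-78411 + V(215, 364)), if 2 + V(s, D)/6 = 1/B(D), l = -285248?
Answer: 97935898927/58040761809 ≈ 1.6874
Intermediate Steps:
V(s, D) = -25/2 (V(s, D) = -12 + 6/(-12) = -12 + 6*(-1/12) = -12 - 1/2 = -25/2)
(-132329 + 1/(l + y))/(-78411 + V(215, 364)) = (-132329 + 1/(-285248 - 454846))/(-78411 - 25/2) = (-132329 + 1/(-740094))/(-156847/2) = (-132329 - 1/740094)*(-2/156847) = -97935898927/740094*(-2/156847) = 97935898927/58040761809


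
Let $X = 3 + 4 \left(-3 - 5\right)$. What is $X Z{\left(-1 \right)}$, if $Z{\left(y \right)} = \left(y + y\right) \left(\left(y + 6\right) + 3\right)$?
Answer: $464$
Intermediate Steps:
$Z{\left(y \right)} = 2 y \left(9 + y\right)$ ($Z{\left(y \right)} = 2 y \left(\left(6 + y\right) + 3\right) = 2 y \left(9 + y\right)$)
$X = -29$ ($X = 3 + 4 \left(-3 - 5\right) = 3 + 4 \left(-8\right) = 3 - 32 = -29$)
$X Z{\left(-1 \right)} = - 29 \cdot 2 \left(-1\right) \left(9 - 1\right) = - 29 \cdot 2 \left(-1\right) 8 = \left(-29\right) \left(-16\right) = 464$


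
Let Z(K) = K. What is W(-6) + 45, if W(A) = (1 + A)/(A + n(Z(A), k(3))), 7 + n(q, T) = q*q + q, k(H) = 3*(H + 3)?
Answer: 760/17 ≈ 44.706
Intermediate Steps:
k(H) = 9 + 3*H (k(H) = 3*(3 + H) = 9 + 3*H)
n(q, T) = -7 + q + q² (n(q, T) = -7 + (q*q + q) = -7 + (q² + q) = -7 + (q + q²) = -7 + q + q²)
W(A) = (1 + A)/(-7 + A² + 2*A) (W(A) = (1 + A)/(A + (-7 + A + A²)) = (1 + A)/(-7 + A² + 2*A))
W(-6) + 45 = (1 - 6)/(-7 + (-6)² + 2*(-6)) + 45 = -5/(-7 + 36 - 12) + 45 = -5/17 + 45 = 760/17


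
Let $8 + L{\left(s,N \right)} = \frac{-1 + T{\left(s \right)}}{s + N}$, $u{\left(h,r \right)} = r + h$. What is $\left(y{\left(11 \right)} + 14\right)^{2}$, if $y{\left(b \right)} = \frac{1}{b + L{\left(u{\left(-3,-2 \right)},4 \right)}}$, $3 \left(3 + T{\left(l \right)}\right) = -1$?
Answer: $\frac{96721}{484} \approx 199.84$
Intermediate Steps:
$u{\left(h,r \right)} = h + r$
$T{\left(l \right)} = - \frac{10}{3}$ ($T{\left(l \right)} = -3 + \frac{1}{3} \left(-1\right) = -3 - \frac{1}{3} = - \frac{10}{3}$)
$L{\left(s,N \right)} = -8 - \frac{13}{3 \left(N + s\right)}$ ($L{\left(s,N \right)} = -8 + \frac{-1 - \frac{10}{3}}{s + N} = -8 - \frac{13}{3 \left(N + s\right)}$)
$y{\left(b \right)} = \frac{1}{- \frac{11}{3} + b}$ ($y{\left(b \right)} = \frac{1}{b + \frac{- \frac{13}{3} - 32 - 8 \left(-3 - 2\right)}{4 - 5}} = \frac{1}{b + \frac{- \frac{13}{3} - 32 - -40}{4 - 5}} = \frac{1}{b + \frac{- \frac{13}{3} - 32 + 40}{-1}} = \frac{1}{b - \frac{11}{3}} = \frac{1}{- \frac{11}{3} + b}$)
$\left(y{\left(11 \right)} + 14\right)^{2} = \left(\frac{3}{-11 + 3 \cdot 11} + 14\right)^{2} = \left(\frac{3}{-11 + 33} + 14\right)^{2} = \left(\frac{3}{22} + 14\right)^{2} = \left(\frac{311}{22}\right)^{2} = \frac{96721}{484}$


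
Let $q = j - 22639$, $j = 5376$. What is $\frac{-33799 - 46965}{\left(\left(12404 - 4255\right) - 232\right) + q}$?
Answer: $\frac{40382}{4673} \approx 8.6416$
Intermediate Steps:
$q = -17263$ ($q = 5376 - 22639 = -17263$)
$\frac{-33799 - 46965}{\left(\left(12404 - 4255\right) - 232\right) + q} = \frac{-33799 - 46965}{\left(\left(12404 - 4255\right) - 232\right) - 17263} = - \frac{80764}{\left(8149 - 232\right) - 17263} = - \frac{80764}{7917 - 17263} = - \frac{80764}{-9346} = \left(-80764\right) \left(- \frac{1}{9346}\right) = \frac{40382}{4673}$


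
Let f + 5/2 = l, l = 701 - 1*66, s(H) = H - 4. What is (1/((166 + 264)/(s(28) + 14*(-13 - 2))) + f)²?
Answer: 73869260521/184900 ≈ 3.9951e+5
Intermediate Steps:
s(H) = -4 + H
l = 635 (l = 701 - 66 = 635)
f = 1265/2 (f = -5/2 + 635 = 1265/2 ≈ 632.50)
(1/((166 + 264)/(s(28) + 14*(-13 - 2))) + f)² = (1/((166 + 264)/((-4 + 28) + 14*(-13 - 2))) + 1265/2)² = (1/(430/(24 + 14*(-15))) + 1265/2)² = (1/(430/(24 - 210)) + 1265/2)² = (1/(430/(-186)) + 1265/2)² = (1/(430*(-1/186)) + 1265/2)² = (1/(-215/93) + 1265/2)² = (-93/215 + 1265/2)² = (271789/430)² = 73869260521/184900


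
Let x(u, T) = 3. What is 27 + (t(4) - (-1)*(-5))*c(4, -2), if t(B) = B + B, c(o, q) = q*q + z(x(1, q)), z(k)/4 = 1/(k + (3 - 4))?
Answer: 45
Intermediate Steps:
z(k) = 4/(-1 + k) (z(k) = 4/(k + (3 - 4)) = 4/(k - 1) = 4/(-1 + k))
c(o, q) = 2 + q² (c(o, q) = q*q + 4/(-1 + 3) = q² + 4/2 = q² + 4*(½) = q² + 2 = 2 + q²)
t(B) = 2*B
27 + (t(4) - (-1)*(-5))*c(4, -2) = 27 + (2*4 - (-1)*(-5))*(2 + (-2)²) = 27 + (8 - 1*5)*(2 + 4) = 27 + (8 - 5)*6 = 27 + 3*6 = 27 + 18 = 45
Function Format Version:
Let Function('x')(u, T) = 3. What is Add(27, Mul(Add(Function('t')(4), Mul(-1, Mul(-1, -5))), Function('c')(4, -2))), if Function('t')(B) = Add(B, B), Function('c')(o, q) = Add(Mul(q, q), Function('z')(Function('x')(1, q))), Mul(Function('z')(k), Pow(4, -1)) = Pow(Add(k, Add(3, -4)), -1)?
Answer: 45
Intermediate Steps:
Function('z')(k) = Mul(4, Pow(Add(-1, k), -1)) (Function('z')(k) = Mul(4, Pow(Add(k, Add(3, -4)), -1)) = Mul(4, Pow(Add(k, -1), -1)) = Mul(4, Pow(Add(-1, k), -1)))
Function('c')(o, q) = Add(2, Pow(q, 2)) (Function('c')(o, q) = Add(Mul(q, q), Mul(4, Pow(Add(-1, 3), -1))) = Add(Pow(q, 2), Mul(4, Pow(2, -1))) = Add(Pow(q, 2), Mul(4, Rational(1, 2))) = Add(Pow(q, 2), 2) = Add(2, Pow(q, 2)))
Function('t')(B) = Mul(2, B)
Add(27, Mul(Add(Function('t')(4), Mul(-1, Mul(-1, -5))), Function('c')(4, -2))) = Add(27, Mul(Add(Mul(2, 4), Mul(-1, Mul(-1, -5))), Add(2, Pow(-2, 2)))) = Add(27, Mul(Add(8, Mul(-1, 5)), Add(2, 4))) = Add(27, Mul(Add(8, -5), 6)) = Add(27, Mul(3, 6)) = Add(27, 18) = 45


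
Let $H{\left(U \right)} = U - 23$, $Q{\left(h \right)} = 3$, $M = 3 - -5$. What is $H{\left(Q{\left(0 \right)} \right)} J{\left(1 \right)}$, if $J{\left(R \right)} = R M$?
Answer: $-160$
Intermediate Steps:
$M = 8$ ($M = 3 + 5 = 8$)
$J{\left(R \right)} = 8 R$ ($J{\left(R \right)} = R 8 = 8 R$)
$H{\left(U \right)} = -23 + U$
$H{\left(Q{\left(0 \right)} \right)} J{\left(1 \right)} = \left(-23 + 3\right) 8 \cdot 1 = \left(-20\right) 8 = -160$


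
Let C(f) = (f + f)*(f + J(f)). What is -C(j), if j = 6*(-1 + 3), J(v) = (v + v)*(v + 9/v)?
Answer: -7632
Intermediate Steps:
J(v) = 2*v*(v + 9/v) (J(v) = (2*v)*(v + 9/v) = 2*v*(v + 9/v))
j = 12 (j = 6*2 = 12)
C(f) = 2*f*(18 + f + 2*f**2) (C(f) = (f + f)*(f + (18 + 2*f**2)) = (2*f)*(18 + f + 2*f**2) = 2*f*(18 + f + 2*f**2))
-C(j) = -2*12*(18 + 12 + 2*12**2) = -2*12*(18 + 12 + 2*144) = -2*12*(18 + 12 + 288) = -2*12*318 = -1*7632 = -7632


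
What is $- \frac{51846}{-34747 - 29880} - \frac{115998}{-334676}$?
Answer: $\frac{12424107321}{10814552926} \approx 1.1488$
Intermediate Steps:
$- \frac{51846}{-34747 - 29880} - \frac{115998}{-334676} = - \frac{51846}{-34747 - 29880} - - \frac{57999}{167338} = - \frac{51846}{-64627} + \frac{57999}{167338} = \left(-51846\right) \left(- \frac{1}{64627}\right) + \frac{57999}{167338} = \frac{51846}{64627} + \frac{57999}{167338} = \frac{12424107321}{10814552926}$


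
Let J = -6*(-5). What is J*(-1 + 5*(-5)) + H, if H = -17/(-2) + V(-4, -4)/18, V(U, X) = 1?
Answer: -6943/9 ≈ -771.44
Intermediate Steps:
J = 30
H = 77/9 (H = -17/(-2) + 1/18 = -17*(-½) + 1*(1/18) = 17/2 + 1/18 = 77/9 ≈ 8.5556)
J*(-1 + 5*(-5)) + H = 30*(-1 + 5*(-5)) + 77/9 = 30*(-1 - 25) + 77/9 = 30*(-26) + 77/9 = -780 + 77/9 = -6943/9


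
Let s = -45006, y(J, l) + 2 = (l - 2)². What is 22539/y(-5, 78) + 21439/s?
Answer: 222650362/64966161 ≈ 3.4272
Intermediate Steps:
y(J, l) = -2 + (-2 + l)² (y(J, l) = -2 + (l - 2)² = -2 + (-2 + l)²)
22539/y(-5, 78) + 21439/s = 22539/(-2 + (-2 + 78)²) + 21439/(-45006) = 22539/(-2 + 76²) + 21439*(-1/45006) = 22539/(-2 + 5776) - 21439/45006 = 22539/5774 - 21439/45006 = 222650362/64966161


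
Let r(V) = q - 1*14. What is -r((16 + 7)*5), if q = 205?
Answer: -191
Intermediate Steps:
r(V) = 191 (r(V) = 205 - 1*14 = 205 - 14 = 191)
-r((16 + 7)*5) = -1*191 = -191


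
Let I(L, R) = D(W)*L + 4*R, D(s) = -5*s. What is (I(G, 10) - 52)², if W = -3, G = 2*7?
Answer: 39204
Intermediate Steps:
G = 14
I(L, R) = 4*R + 15*L (I(L, R) = (-5*(-3))*L + 4*R = 15*L + 4*R = 4*R + 15*L)
(I(G, 10) - 52)² = ((4*10 + 15*14) - 52)² = ((40 + 210) - 52)² = (250 - 52)² = 198² = 39204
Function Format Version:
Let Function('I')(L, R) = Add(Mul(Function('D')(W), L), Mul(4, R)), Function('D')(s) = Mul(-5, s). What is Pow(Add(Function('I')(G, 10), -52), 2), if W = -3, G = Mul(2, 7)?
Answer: 39204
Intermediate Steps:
G = 14
Function('I')(L, R) = Add(Mul(4, R), Mul(15, L)) (Function('I')(L, R) = Add(Mul(Mul(-5, -3), L), Mul(4, R)) = Add(Mul(15, L), Mul(4, R)) = Add(Mul(4, R), Mul(15, L)))
Pow(Add(Function('I')(G, 10), -52), 2) = Pow(Add(Add(Mul(4, 10), Mul(15, 14)), -52), 2) = Pow(Add(Add(40, 210), -52), 2) = Pow(Add(250, -52), 2) = Pow(198, 2) = 39204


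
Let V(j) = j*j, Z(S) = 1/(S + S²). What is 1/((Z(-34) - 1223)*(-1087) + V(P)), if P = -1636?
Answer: 1122/4494615347 ≈ 2.4963e-7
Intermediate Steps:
V(j) = j²
1/((Z(-34) - 1223)*(-1087) + V(P)) = 1/((1/((-34)*(1 - 34)) - 1223)*(-1087) + (-1636)²) = 1/((-1/34/(-33) - 1223)*(-1087) + 2676496) = 1/((-1/34*(-1/33) - 1223)*(-1087) + 2676496) = 1/((1/1122 - 1223)*(-1087) + 2676496) = 1/(-1372205/1122*(-1087) + 2676496) = 1/(1491586835/1122 + 2676496) = 1/(4494615347/1122) = 1122/4494615347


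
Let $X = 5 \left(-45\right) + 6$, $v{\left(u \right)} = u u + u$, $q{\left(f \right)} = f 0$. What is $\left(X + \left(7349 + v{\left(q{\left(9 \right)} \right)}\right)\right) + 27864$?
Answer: $34994$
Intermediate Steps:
$q{\left(f \right)} = 0$
$v{\left(u \right)} = u + u^{2}$ ($v{\left(u \right)} = u^{2} + u = u + u^{2}$)
$X = -219$ ($X = -225 + 6 = -219$)
$\left(X + \left(7349 + v{\left(q{\left(9 \right)} \right)}\right)\right) + 27864 = \left(-219 + \left(7349 + 0 \left(1 + 0\right)\right)\right) + 27864 = \left(-219 + \left(7349 + 0 \cdot 1\right)\right) + 27864 = \left(-219 + \left(7349 + 0\right)\right) + 27864 = \left(-219 + 7349\right) + 27864 = 7130 + 27864 = 34994$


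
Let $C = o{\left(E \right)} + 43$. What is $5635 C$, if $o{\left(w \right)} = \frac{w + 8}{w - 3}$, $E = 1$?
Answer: $\frac{433895}{2} \approx 2.1695 \cdot 10^{5}$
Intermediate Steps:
$o{\left(w \right)} = \frac{8 + w}{-3 + w}$
$C = \frac{77}{2}$ ($C = \frac{8 + 1}{-3 + 1} + 43 = \frac{1}{-2} \cdot 9 + 43 = \left(- \frac{1}{2}\right) 9 + 43 = - \frac{9}{2} + 43 = \frac{77}{2} \approx 38.5$)
$5635 C = 5635 \cdot \frac{77}{2} = \frac{433895}{2}$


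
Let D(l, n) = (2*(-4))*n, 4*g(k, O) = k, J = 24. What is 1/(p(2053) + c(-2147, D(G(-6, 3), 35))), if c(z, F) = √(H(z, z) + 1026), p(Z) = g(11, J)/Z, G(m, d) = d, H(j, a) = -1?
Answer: -90332/69122867479 + 337184720*√41/69122867479 ≈ 0.031233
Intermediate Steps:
g(k, O) = k/4
p(Z) = 11/(4*Z) (p(Z) = ((¼)*11)/Z = 11/(4*Z))
D(l, n) = -8*n
c(z, F) = 5*√41 (c(z, F) = √(-1 + 1026) = √1025 = 5*√41)
1/(p(2053) + c(-2147, D(G(-6, 3), 35))) = 1/((11/4)/2053 + 5*√41) = 1/((11/4)*(1/2053) + 5*√41) = 1/(11/8212 + 5*√41)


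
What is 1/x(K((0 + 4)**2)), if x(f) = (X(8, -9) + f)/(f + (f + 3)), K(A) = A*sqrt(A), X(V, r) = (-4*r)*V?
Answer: 131/352 ≈ 0.37216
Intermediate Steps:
X(V, r) = -4*V*r
K(A) = A**(3/2)
x(f) = (288 + f)/(3 + 2*f) (x(f) = (-4*8*(-9) + f)/(f + (f + 3)) = (288 + f)/(f + (3 + f)) = (288 + f)/(3 + 2*f))
1/x(K((0 + 4)**2)) = 1/((288 + ((0 + 4)**2)**(3/2))/(3 + 2*((0 + 4)**2)**(3/2))) = 1/((288 + (4**2)**(3/2))/(3 + 2*(4**2)**(3/2))) = 1/((288 + 16**(3/2))/(3 + 2*16**(3/2))) = 1/((288 + 64)/(3 + 2*64)) = 1/(352/(3 + 128)) = 1/(352/131) = 131/352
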